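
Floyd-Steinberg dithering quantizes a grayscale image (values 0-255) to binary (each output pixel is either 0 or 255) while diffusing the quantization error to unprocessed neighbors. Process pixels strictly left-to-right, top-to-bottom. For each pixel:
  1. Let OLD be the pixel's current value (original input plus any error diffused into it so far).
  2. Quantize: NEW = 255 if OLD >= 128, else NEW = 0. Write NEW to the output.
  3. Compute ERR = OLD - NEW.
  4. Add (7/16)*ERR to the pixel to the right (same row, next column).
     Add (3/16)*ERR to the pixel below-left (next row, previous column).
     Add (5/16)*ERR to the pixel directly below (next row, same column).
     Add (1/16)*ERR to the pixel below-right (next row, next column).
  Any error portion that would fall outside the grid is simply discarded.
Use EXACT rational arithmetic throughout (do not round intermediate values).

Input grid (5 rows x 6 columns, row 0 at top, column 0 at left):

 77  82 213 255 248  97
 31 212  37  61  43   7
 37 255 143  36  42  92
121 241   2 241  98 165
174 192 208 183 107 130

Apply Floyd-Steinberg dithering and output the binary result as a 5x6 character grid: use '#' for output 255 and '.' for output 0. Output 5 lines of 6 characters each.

(0,0): OLD=77 → NEW=0, ERR=77
(0,1): OLD=1851/16 → NEW=0, ERR=1851/16
(0,2): OLD=67485/256 → NEW=255, ERR=2205/256
(0,3): OLD=1059915/4096 → NEW=255, ERR=15435/4096
(0,4): OLD=16360973/65536 → NEW=255, ERR=-350707/65536
(0,5): OLD=99256923/1048576 → NEW=0, ERR=99256923/1048576
(1,0): OLD=19649/256 → NEW=0, ERR=19649/256
(1,1): OLD=590151/2048 → NEW=255, ERR=67911/2048
(1,2): OLD=4072147/65536 → NEW=0, ERR=4072147/65536
(1,3): OLD=23303831/262144 → NEW=0, ERR=23303831/262144
(1,4): OLD=1647593125/16777216 → NEW=0, ERR=1647593125/16777216
(1,5): OLD=21262972915/268435456 → NEW=0, ERR=21262972915/268435456
(2,0): OLD=2202109/32768 → NEW=0, ERR=2202109/32768
(2,1): OLD=326328751/1048576 → NEW=255, ERR=58941871/1048576
(2,2): OLD=3451923149/16777216 → NEW=255, ERR=-826266931/16777216
(2,3): OLD=8661141413/134217728 → NEW=0, ERR=8661141413/134217728
(2,4): OLD=521104097903/4294967296 → NEW=0, ERR=521104097903/4294967296
(2,5): OLD=12092742218233/68719476736 → NEW=255, ERR=-5430724349447/68719476736
(3,0): OLD=2559206189/16777216 → NEW=255, ERR=-1718983891/16777216
(3,1): OLD=28012043177/134217728 → NEW=255, ERR=-6213477463/134217728
(3,2): OLD=-19361034229/1073741824 → NEW=0, ERR=-19361034229/1073741824
(3,3): OLD=18756855520417/68719476736 → NEW=255, ERR=1233388952737/68719476736
(3,4): OLD=73108260689281/549755813888 → NEW=255, ERR=-67079471852159/549755813888
(3,5): OLD=831271396252911/8796093022208 → NEW=0, ERR=831271396252911/8796093022208
(4,0): OLD=286262366723/2147483648 → NEW=255, ERR=-261345963517/2147483648
(4,1): OLD=3934373681575/34359738368 → NEW=0, ERR=3934373681575/34359738368
(4,2): OLD=278102985563333/1099511627776 → NEW=255, ERR=-2272479519547/1099511627776
(4,3): OLD=2879831275546809/17592186044416 → NEW=255, ERR=-1606176165779271/17592186044416
(4,4): OLD=13445249800657993/281474976710656 → NEW=0, ERR=13445249800657993/281474976710656
(4,5): OLD=778243433974930783/4503599627370496 → NEW=255, ERR=-370174471004545697/4503599627370496
Row 0: ..###.
Row 1: .#....
Row 2: .##..#
Row 3: ##.##.
Row 4: #.##.#

Answer: ..###.
.#....
.##..#
##.##.
#.##.#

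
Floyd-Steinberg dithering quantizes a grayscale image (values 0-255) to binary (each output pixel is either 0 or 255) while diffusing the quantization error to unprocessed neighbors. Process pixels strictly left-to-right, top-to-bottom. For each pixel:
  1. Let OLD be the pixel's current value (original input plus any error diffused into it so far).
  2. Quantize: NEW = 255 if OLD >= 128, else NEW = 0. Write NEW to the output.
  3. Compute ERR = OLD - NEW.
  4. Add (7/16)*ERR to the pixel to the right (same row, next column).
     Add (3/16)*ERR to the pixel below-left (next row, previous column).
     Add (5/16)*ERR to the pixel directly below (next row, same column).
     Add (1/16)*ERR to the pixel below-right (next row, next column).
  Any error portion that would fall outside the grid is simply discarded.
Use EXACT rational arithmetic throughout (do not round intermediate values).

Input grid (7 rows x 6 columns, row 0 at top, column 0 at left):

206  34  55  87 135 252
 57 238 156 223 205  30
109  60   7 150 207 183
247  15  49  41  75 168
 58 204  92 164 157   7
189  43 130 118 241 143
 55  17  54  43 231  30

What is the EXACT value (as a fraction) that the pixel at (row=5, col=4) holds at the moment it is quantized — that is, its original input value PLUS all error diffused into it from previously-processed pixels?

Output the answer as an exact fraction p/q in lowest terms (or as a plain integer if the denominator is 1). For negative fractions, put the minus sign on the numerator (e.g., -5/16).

Answer: 2422720902358859887/9007199254740992

Derivation:
(0,0): OLD=206 → NEW=255, ERR=-49
(0,1): OLD=201/16 → NEW=0, ERR=201/16
(0,2): OLD=15487/256 → NEW=0, ERR=15487/256
(0,3): OLD=464761/4096 → NEW=0, ERR=464761/4096
(0,4): OLD=12100687/65536 → NEW=255, ERR=-4610993/65536
(0,5): OLD=231964201/1048576 → NEW=255, ERR=-35422679/1048576
(1,0): OLD=11275/256 → NEW=0, ERR=11275/256
(1,1): OLD=551885/2048 → NEW=255, ERR=29645/2048
(1,2): OLD=13323345/65536 → NEW=255, ERR=-3388335/65536
(1,3): OLD=59356669/262144 → NEW=255, ERR=-7490051/262144
(1,4): OLD=2873439191/16777216 → NEW=255, ERR=-1404750889/16777216
(1,5): OLD=-5794421071/268435456 → NEW=0, ERR=-5794421071/268435456
(2,0): OLD=4111647/32768 → NEW=0, ERR=4111647/32768
(2,1): OLD=117942213/1048576 → NEW=0, ERR=117942213/1048576
(2,2): OLD=597266831/16777216 → NEW=0, ERR=597266831/16777216
(2,3): OLD=18483851735/134217728 → NEW=255, ERR=-15741668905/134217728
(2,4): OLD=531241719045/4294967296 → NEW=0, ERR=531241719045/4294967296
(2,5): OLD=15471186362739/68719476736 → NEW=255, ERR=-2052280204941/68719476736
(3,0): OLD=5155662511/16777216 → NEW=255, ERR=877472431/16777216
(3,1): OLD=11750589827/134217728 → NEW=0, ERR=11750589827/134217728
(3,2): OLD=89621548665/1073741824 → NEW=0, ERR=89621548665/1073741824
(3,3): OLD=4554860349867/68719476736 → NEW=0, ERR=4554860349867/68719476736
(3,4): OLD=71315078480843/549755813888 → NEW=255, ERR=-68872654060597/549755813888
(3,5): OLD=981542781146885/8796093022208 → NEW=0, ERR=981542781146885/8796093022208
(4,0): OLD=194904718305/2147483648 → NEW=0, ERR=194904718305/2147483648
(4,1): OLD=9963812604525/34359738368 → NEW=255, ERR=1202079320685/34359738368
(4,2): OLD=166343958858807/1099511627776 → NEW=255, ERR=-114031506224073/1099511627776
(4,3): OLD=2129823337174451/17592186044416 → NEW=0, ERR=2129823337174451/17592186044416
(4,4): OLD=55136010990545891/281474976710656 → NEW=255, ERR=-16640108070671389/281474976710656
(4,5): OLD=36828487001369685/4503599627370496 → NEW=0, ERR=36828487001369685/4503599627370496
(5,0): OLD=123102464251287/549755813888 → NEW=255, ERR=-17085268290153/549755813888
(5,1): OLD=467299632257287/17592186044416 → NEW=0, ERR=467299632257287/17592186044416
(5,2): OLD=18872629261987261/140737488355328 → NEW=255, ERR=-17015430268621379/140737488355328
(5,3): OLD=384482209437598447/4503599627370496 → NEW=0, ERR=384482209437598447/4503599627370496
(5,4): OLD=2422720902358859887/9007199254740992 → NEW=255, ERR=125885092399906927/9007199254740992
Target (5,4): original=241, with diffused error = 2422720902358859887/9007199254740992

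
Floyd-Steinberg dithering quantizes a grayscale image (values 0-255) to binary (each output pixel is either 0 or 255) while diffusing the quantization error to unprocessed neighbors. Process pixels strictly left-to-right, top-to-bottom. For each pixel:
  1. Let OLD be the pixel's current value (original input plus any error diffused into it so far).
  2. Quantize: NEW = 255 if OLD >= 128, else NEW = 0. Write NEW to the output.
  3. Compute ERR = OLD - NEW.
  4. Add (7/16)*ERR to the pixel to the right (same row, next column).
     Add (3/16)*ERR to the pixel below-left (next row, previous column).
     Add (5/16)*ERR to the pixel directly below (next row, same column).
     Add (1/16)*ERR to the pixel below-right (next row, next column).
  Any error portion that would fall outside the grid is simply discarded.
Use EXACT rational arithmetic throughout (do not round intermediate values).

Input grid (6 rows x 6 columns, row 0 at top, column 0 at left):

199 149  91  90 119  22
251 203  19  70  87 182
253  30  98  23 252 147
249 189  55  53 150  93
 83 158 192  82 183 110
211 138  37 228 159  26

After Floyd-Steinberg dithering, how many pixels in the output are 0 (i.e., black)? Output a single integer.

Answer: 17

Derivation:
(0,0): OLD=199 → NEW=255, ERR=-56
(0,1): OLD=249/2 → NEW=0, ERR=249/2
(0,2): OLD=4655/32 → NEW=255, ERR=-3505/32
(0,3): OLD=21545/512 → NEW=0, ERR=21545/512
(0,4): OLD=1125663/8192 → NEW=255, ERR=-963297/8192
(0,5): OLD=-3859495/131072 → NEW=0, ERR=-3859495/131072
(1,0): OLD=8219/32 → NEW=255, ERR=59/32
(1,1): OLD=55981/256 → NEW=255, ERR=-9299/256
(1,2): OLD=-126559/8192 → NEW=0, ERR=-126559/8192
(1,3): OLD=1556389/32768 → NEW=0, ERR=1556389/32768
(1,4): OLD=142904391/2097152 → NEW=0, ERR=142904391/2097152
(1,5): OLD=6551873729/33554432 → NEW=255, ERR=-2004506431/33554432
(2,0): OLD=1010751/4096 → NEW=255, ERR=-33729/4096
(2,1): OLD=1607541/131072 → NEW=0, ERR=1607541/131072
(2,2): OLD=220564543/2097152 → NEW=0, ERR=220564543/2097152
(2,3): OLD=1605031143/16777216 → NEW=0, ERR=1605031143/16777216
(2,4): OLD=164774480149/536870912 → NEW=255, ERR=27872397589/536870912
(2,5): OLD=1334050177763/8589934592 → NEW=255, ERR=-856383143197/8589934592
(3,0): OLD=521616831/2097152 → NEW=255, ERR=-13156929/2097152
(3,1): OLD=3511358403/16777216 → NEW=255, ERR=-766831677/16777216
(3,2): OLD=11619784369/134217728 → NEW=0, ERR=11619784369/134217728
(3,3): OLD=1177507194363/8589934592 → NEW=255, ERR=-1012926126597/8589934592
(3,4): OLD=7003889228683/68719476736 → NEW=0, ERR=7003889228683/68719476736
(3,5): OLD=120594147147461/1099511627776 → NEW=0, ERR=120594147147461/1099511627776
(4,0): OLD=19453370657/268435456 → NEW=0, ERR=19453370657/268435456
(4,1): OLD=821466512509/4294967296 → NEW=255, ERR=-273750147971/4294967296
(4,2): OLD=22842711794695/137438953472 → NEW=255, ERR=-12204221340665/137438953472
(4,3): OLD=67778262008803/2199023255552 → NEW=0, ERR=67778262008803/2199023255552
(4,4): OLD=8498065997383091/35184372088832 → NEW=255, ERR=-473948885269069/35184372088832
(4,5): OLD=81487907508140293/562949953421312 → NEW=255, ERR=-62064330614294267/562949953421312
(5,0): OLD=15234828799943/68719476736 → NEW=255, ERR=-2288637767737/68719476736
(5,1): OLD=200971718596887/2199023255552 → NEW=0, ERR=200971718596887/2199023255552
(5,2): OLD=897730400238525/17592186044416 → NEW=0, ERR=897730400238525/17592186044416
(5,3): OLD=141796948625085279/562949953421312 → NEW=255, ERR=-1755289497349281/562949953421312
(5,4): OLD=151637498429027251/1125899906842624 → NEW=255, ERR=-135466977815841869/1125899906842624
(5,5): OLD=-1115704153935914377/18014398509481984 → NEW=0, ERR=-1115704153935914377/18014398509481984
Output grid:
  Row 0: #.#.#.  (3 black, running=3)
  Row 1: ##...#  (3 black, running=6)
  Row 2: #...##  (3 black, running=9)
  Row 3: ##.#..  (3 black, running=12)
  Row 4: .##.##  (2 black, running=14)
  Row 5: #..##.  (3 black, running=17)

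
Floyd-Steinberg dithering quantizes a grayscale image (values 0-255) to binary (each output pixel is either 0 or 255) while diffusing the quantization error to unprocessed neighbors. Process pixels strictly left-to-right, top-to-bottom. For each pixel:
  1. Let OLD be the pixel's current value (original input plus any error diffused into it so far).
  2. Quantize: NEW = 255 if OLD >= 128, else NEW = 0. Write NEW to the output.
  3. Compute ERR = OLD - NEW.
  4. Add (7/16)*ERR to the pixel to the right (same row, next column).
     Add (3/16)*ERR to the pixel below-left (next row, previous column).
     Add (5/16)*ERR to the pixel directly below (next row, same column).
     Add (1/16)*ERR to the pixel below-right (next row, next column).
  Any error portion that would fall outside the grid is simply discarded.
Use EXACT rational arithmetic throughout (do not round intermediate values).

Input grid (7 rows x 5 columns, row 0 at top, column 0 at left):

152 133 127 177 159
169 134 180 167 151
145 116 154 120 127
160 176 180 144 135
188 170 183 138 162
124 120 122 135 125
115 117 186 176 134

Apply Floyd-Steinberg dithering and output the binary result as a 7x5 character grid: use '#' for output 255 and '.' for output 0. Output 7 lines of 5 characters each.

(0,0): OLD=152 → NEW=255, ERR=-103
(0,1): OLD=1407/16 → NEW=0, ERR=1407/16
(0,2): OLD=42361/256 → NEW=255, ERR=-22919/256
(0,3): OLD=564559/4096 → NEW=255, ERR=-479921/4096
(0,4): OLD=7060777/65536 → NEW=0, ERR=7060777/65536
(1,0): OLD=39245/256 → NEW=255, ERR=-26035/256
(1,1): OLD=192027/2048 → NEW=0, ERR=192027/2048
(1,2): OLD=11571767/65536 → NEW=255, ERR=-5139913/65536
(1,3): OLD=29013547/262144 → NEW=0, ERR=29013547/262144
(1,4): OLD=946935329/4194304 → NEW=255, ERR=-122612191/4194304
(2,0): OLD=4286041/32768 → NEW=255, ERR=-4069799/32768
(2,1): OLD=73297251/1048576 → NEW=0, ERR=73297251/1048576
(2,2): OLD=3132059369/16777216 → NEW=255, ERR=-1146130711/16777216
(2,3): OLD=30686510763/268435456 → NEW=0, ERR=30686510763/268435456
(2,4): OLD=750740392941/4294967296 → NEW=255, ERR=-344476267539/4294967296
(3,0): OLD=2253078473/16777216 → NEW=255, ERR=-2025111607/16777216
(3,1): OLD=16705254933/134217728 → NEW=0, ERR=16705254933/134217728
(3,2): OLD=1026100854007/4294967296 → NEW=255, ERR=-69115806473/4294967296
(3,3): OLD=1317484575135/8589934592 → NEW=255, ERR=-872948745825/8589934592
(3,4): OLD=9980823166971/137438953472 → NEW=0, ERR=9980823166971/137438953472
(4,0): OLD=372838226343/2147483648 → NEW=255, ERR=-174770103897/2147483648
(4,1): OLD=11182594389031/68719476736 → NEW=255, ERR=-6340872178649/68719476736
(4,2): OLD=138897578740521/1099511627776 → NEW=0, ERR=138897578740521/1099511627776
(4,3): OLD=3063163637535271/17592186044416 → NEW=255, ERR=-1422843803790809/17592186044416
(4,4): OLD=40238967396002449/281474976710656 → NEW=255, ERR=-31537151665214831/281474976710656
(5,0): OLD=89353608684757/1099511627776 → NEW=0, ERR=89353608684757/1099511627776
(5,1): OLD=1278239127428799/8796093022208 → NEW=255, ERR=-964764593234241/8796093022208
(5,2): OLD=26053254463555767/281474976710656 → NEW=0, ERR=26053254463555767/281474976710656
(5,3): OLD=154369387949642873/1125899906842624 → NEW=255, ERR=-132735088295226247/1125899906842624
(5,4): OLD=600849158871755875/18014398509481984 → NEW=0, ERR=600849158871755875/18014398509481984
(6,0): OLD=16864661728550277/140737488355328 → NEW=0, ERR=16864661728550277/140737488355328
(6,1): OLD=709698372898538443/4503599627370496 → NEW=255, ERR=-438719532080938037/4503599627370496
(6,2): OLD=10329155592293844841/72057594037927936 → NEW=255, ERR=-8045530887377778839/72057594037927936
(6,3): OLD=118000063393819563715/1152921504606846976 → NEW=0, ERR=118000063393819563715/1152921504606846976
(6,4): OLD=3354215150058467065621/18446744073709551616 → NEW=255, ERR=-1349704588737468596459/18446744073709551616
Row 0: #.##.
Row 1: #.#.#
Row 2: #.#.#
Row 3: #.##.
Row 4: ##.##
Row 5: .#.#.
Row 6: .##.#

Answer: #.##.
#.#.#
#.#.#
#.##.
##.##
.#.#.
.##.#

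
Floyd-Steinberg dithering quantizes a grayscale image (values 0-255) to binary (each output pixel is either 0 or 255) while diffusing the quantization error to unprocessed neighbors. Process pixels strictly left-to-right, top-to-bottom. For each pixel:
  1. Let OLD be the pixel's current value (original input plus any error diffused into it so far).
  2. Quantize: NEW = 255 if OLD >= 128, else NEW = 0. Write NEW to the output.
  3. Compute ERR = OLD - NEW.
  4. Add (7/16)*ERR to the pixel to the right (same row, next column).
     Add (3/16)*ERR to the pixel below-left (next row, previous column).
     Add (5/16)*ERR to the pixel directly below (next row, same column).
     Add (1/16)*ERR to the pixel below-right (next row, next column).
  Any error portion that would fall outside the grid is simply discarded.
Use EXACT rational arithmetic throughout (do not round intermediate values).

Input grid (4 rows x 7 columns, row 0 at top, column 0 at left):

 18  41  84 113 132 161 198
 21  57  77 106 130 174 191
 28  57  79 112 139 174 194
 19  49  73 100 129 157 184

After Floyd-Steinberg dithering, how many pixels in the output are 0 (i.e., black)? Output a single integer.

Answer: 16

Derivation:
(0,0): OLD=18 → NEW=0, ERR=18
(0,1): OLD=391/8 → NEW=0, ERR=391/8
(0,2): OLD=13489/128 → NEW=0, ERR=13489/128
(0,3): OLD=325847/2048 → NEW=255, ERR=-196393/2048
(0,4): OLD=2950625/32768 → NEW=0, ERR=2950625/32768
(0,5): OLD=105064743/524288 → NEW=255, ERR=-28628697/524288
(0,6): OLD=1460543505/8388608 → NEW=255, ERR=-678551535/8388608
(1,0): OLD=4581/128 → NEW=0, ERR=4581/128
(1,1): OLD=111427/1024 → NEW=0, ERR=111427/1024
(1,2): OLD=4673151/32768 → NEW=255, ERR=-3682689/32768
(1,3): OLD=6597331/131072 → NEW=0, ERR=6597331/131072
(1,4): OLD=1375131609/8388608 → NEW=255, ERR=-763963431/8388608
(1,5): OLD=7217775145/67108864 → NEW=0, ERR=7217775145/67108864
(1,6): OLD=224802579783/1073741824 → NEW=255, ERR=-49001585337/1073741824
(2,0): OLD=976273/16384 → NEW=0, ERR=976273/16384
(2,1): OLD=51505227/524288 → NEW=0, ERR=51505227/524288
(2,2): OLD=864840097/8388608 → NEW=0, ERR=864840097/8388608
(2,3): OLD=9981376729/67108864 → NEW=255, ERR=-7131383591/67108864
(2,4): OLD=46901525033/536870912 → NEW=0, ERR=46901525033/536870912
(2,5): OLD=3978548524899/17179869184 → NEW=255, ERR=-402318117021/17179869184
(2,6): OLD=48437710738149/274877906944 → NEW=255, ERR=-21656155532571/274877906944
(3,0): OLD=470102913/8388608 → NEW=0, ERR=470102913/8388608
(3,1): OLD=8541089645/67108864 → NEW=0, ERR=8541089645/67108864
(3,2): OLD=78981451415/536870912 → NEW=255, ERR=-57920631145/536870912
(3,3): OLD=91087009713/2147483648 → NEW=0, ERR=91087009713/2147483648
(3,4): OLD=45031777994625/274877906944 → NEW=255, ERR=-25062088276095/274877906944
(3,5): OLD=220959174584083/2199023255552 → NEW=0, ERR=220959174584083/2199023255552
(3,6): OLD=7102895746152141/35184372088832 → NEW=255, ERR=-1869119136500019/35184372088832
Output grid:
  Row 0: ...#.##  (4 black, running=4)
  Row 1: ..#.#.#  (4 black, running=8)
  Row 2: ...#.##  (4 black, running=12)
  Row 3: ..#.#.#  (4 black, running=16)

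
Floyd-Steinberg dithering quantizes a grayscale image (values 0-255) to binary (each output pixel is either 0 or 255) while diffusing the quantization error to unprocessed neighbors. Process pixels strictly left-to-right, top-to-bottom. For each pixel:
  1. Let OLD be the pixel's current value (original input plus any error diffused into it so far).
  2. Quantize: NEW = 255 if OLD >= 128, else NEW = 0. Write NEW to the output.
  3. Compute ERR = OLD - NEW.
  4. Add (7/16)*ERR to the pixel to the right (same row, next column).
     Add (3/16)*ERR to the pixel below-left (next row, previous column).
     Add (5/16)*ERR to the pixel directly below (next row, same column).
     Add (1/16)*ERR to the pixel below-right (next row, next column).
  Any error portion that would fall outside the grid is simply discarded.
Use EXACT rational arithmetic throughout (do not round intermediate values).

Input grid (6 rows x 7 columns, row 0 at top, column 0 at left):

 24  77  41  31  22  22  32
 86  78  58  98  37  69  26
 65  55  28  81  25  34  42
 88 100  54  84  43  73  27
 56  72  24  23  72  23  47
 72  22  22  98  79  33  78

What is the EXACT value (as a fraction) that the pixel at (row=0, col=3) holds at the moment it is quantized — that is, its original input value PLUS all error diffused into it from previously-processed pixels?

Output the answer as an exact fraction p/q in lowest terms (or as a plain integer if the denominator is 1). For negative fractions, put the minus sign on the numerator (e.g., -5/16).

(0,0): OLD=24 → NEW=0, ERR=24
(0,1): OLD=175/2 → NEW=0, ERR=175/2
(0,2): OLD=2537/32 → NEW=0, ERR=2537/32
(0,3): OLD=33631/512 → NEW=0, ERR=33631/512
Target (0,3): original=31, with diffused error = 33631/512

Answer: 33631/512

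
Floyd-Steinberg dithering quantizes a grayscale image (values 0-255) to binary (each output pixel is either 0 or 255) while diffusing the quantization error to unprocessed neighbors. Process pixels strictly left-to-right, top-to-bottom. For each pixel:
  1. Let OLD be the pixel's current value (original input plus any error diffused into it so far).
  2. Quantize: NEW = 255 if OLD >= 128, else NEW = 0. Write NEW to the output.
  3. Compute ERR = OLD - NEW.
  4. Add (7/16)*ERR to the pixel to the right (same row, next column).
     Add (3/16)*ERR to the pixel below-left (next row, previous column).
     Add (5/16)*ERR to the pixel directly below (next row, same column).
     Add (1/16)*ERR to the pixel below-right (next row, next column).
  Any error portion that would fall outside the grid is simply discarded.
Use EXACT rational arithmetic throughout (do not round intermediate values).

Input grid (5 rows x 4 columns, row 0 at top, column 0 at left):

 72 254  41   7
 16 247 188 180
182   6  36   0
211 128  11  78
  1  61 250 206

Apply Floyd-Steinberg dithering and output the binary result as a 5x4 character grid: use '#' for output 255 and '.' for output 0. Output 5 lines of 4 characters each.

Answer: .#..
.###
#...
#...
..##

Derivation:
(0,0): OLD=72 → NEW=0, ERR=72
(0,1): OLD=571/2 → NEW=255, ERR=61/2
(0,2): OLD=1739/32 → NEW=0, ERR=1739/32
(0,3): OLD=15757/512 → NEW=0, ERR=15757/512
(1,0): OLD=1415/32 → NEW=0, ERR=1415/32
(1,1): OLD=74385/256 → NEW=255, ERR=9105/256
(1,2): OLD=1869573/8192 → NEW=255, ERR=-219387/8192
(1,3): OLD=23762995/131072 → NEW=255, ERR=-9660365/131072
(2,0): OLD=829387/4096 → NEW=255, ERR=-215093/4096
(2,1): OLD=-1063991/131072 → NEW=0, ERR=-1063991/131072
(2,2): OLD=3272405/262144 → NEW=0, ERR=3272405/262144
(2,3): OLD=-80717199/4194304 → NEW=0, ERR=-80717199/4194304
(3,0): OLD=404892219/2097152 → NEW=255, ERR=-129881541/2097152
(3,1): OLD=3269087333/33554432 → NEW=0, ERR=3269087333/33554432
(3,2): OLD=28673936091/536870912 → NEW=0, ERR=28673936091/536870912
(3,3): OLD=825775328893/8589934592 → NEW=0, ERR=825775328893/8589934592
(4,0): OLD=-46390369/536870912 → NEW=0, ERR=-46390369/536870912
(4,1): OLD=418980198973/4294967296 → NEW=0, ERR=418980198973/4294967296
(4,2): OLD=45833588384829/137438953472 → NEW=255, ERR=10786655249469/137438953472
(4,3): OLD=601907931340731/2199023255552 → NEW=255, ERR=41157001174971/2199023255552
Row 0: .#..
Row 1: .###
Row 2: #...
Row 3: #...
Row 4: ..##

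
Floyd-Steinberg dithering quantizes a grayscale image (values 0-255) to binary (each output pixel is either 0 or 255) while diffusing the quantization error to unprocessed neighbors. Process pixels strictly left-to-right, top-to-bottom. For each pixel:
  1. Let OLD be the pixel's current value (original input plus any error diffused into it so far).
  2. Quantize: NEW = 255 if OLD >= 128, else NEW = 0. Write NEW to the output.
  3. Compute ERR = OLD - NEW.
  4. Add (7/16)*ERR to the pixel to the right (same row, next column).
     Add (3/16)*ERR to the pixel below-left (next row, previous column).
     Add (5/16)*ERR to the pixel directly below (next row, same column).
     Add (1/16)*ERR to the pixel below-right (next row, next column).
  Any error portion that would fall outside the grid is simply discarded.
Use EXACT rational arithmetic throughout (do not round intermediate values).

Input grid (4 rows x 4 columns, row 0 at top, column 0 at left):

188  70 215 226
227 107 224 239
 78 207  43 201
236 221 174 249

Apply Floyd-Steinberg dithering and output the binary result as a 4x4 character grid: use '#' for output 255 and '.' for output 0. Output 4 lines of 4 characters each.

Answer: #.##
#.##
.#.#
####

Derivation:
(0,0): OLD=188 → NEW=255, ERR=-67
(0,1): OLD=651/16 → NEW=0, ERR=651/16
(0,2): OLD=59597/256 → NEW=255, ERR=-5683/256
(0,3): OLD=885915/4096 → NEW=255, ERR=-158565/4096
(1,0): OLD=54705/256 → NEW=255, ERR=-10575/256
(1,1): OLD=191063/2048 → NEW=0, ERR=191063/2048
(1,2): OLD=16591267/65536 → NEW=255, ERR=-120413/65536
(1,3): OLD=235626725/1048576 → NEW=255, ERR=-31760155/1048576
(2,0): OLD=2706093/32768 → NEW=0, ERR=2706093/32768
(2,1): OLD=282442175/1048576 → NEW=255, ERR=15055295/1048576
(2,2): OLD=102464763/2097152 → NEW=0, ERR=102464763/2097152
(2,3): OLD=7140239407/33554432 → NEW=255, ERR=-1416140753/33554432
(3,0): OLD=4437563741/16777216 → NEW=255, ERR=159373661/16777216
(3,1): OLD=65488948931/268435456 → NEW=255, ERR=-2962092349/268435456
(3,2): OLD=762033888829/4294967296 → NEW=255, ERR=-333182771651/4294967296
(3,3): OLD=14082388058411/68719476736 → NEW=255, ERR=-3441078509269/68719476736
Row 0: #.##
Row 1: #.##
Row 2: .#.#
Row 3: ####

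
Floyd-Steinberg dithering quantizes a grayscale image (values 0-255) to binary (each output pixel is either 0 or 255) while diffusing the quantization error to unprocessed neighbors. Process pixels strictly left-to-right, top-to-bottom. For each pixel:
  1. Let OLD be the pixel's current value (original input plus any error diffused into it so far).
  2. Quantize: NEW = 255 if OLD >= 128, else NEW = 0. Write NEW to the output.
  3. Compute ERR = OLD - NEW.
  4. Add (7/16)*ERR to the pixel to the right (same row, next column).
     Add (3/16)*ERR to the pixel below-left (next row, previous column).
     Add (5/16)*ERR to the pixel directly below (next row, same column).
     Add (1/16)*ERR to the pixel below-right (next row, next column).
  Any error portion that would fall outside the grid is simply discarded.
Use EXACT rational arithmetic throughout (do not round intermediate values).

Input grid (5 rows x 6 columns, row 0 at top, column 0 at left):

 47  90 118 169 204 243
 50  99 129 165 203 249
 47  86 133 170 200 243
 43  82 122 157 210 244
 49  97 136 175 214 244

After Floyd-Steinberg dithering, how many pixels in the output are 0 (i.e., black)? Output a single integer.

(0,0): OLD=47 → NEW=0, ERR=47
(0,1): OLD=1769/16 → NEW=0, ERR=1769/16
(0,2): OLD=42591/256 → NEW=255, ERR=-22689/256
(0,3): OLD=533401/4096 → NEW=255, ERR=-511079/4096
(0,4): OLD=9791791/65536 → NEW=255, ERR=-6919889/65536
(0,5): OLD=206364745/1048576 → NEW=255, ERR=-61022135/1048576
(1,0): OLD=21867/256 → NEW=0, ERR=21867/256
(1,1): OLD=322029/2048 → NEW=255, ERR=-200211/2048
(1,2): OLD=2755697/65536 → NEW=0, ERR=2755697/65536
(1,3): OLD=31212637/262144 → NEW=0, ERR=31212637/262144
(1,4): OLD=3412234935/16777216 → NEW=255, ERR=-865955145/16777216
(1,5): OLD=54125480145/268435456 → NEW=255, ERR=-14325561135/268435456
(2,0): OLD=1814143/32768 → NEW=0, ERR=1814143/32768
(2,1): OLD=97406821/1048576 → NEW=0, ERR=97406821/1048576
(2,2): OLD=3405716847/16777216 → NEW=255, ERR=-872473233/16777216
(2,3): OLD=23811175863/134217728 → NEW=255, ERR=-10414344777/134217728
(2,4): OLD=632901277605/4294967296 → NEW=255, ERR=-462315382875/4294967296
(2,5): OLD=12094895758803/68719476736 → NEW=255, ERR=-5428570808877/68719476736
(3,0): OLD=1303903631/16777216 → NEW=0, ERR=1303903631/16777216
(3,1): OLD=18621500003/134217728 → NEW=255, ERR=-15604020637/134217728
(3,2): OLD=49545485017/1073741824 → NEW=0, ERR=49545485017/1073741824
(3,3): OLD=8899636967435/68719476736 → NEW=255, ERR=-8623829600245/68719476736
(3,4): OLD=55963773524395/549755813888 → NEW=0, ERR=55963773524395/549755813888
(3,5): OLD=2261673910726437/8796093022208 → NEW=255, ERR=18670190063397/8796093022208
(4,0): OLD=110570782081/2147483648 → NEW=0, ERR=110570782081/2147483648
(4,1): OLD=3322741020173/34359738368 → NEW=0, ERR=3322741020173/34359738368
(4,2): OLD=178045763498519/1099511627776 → NEW=255, ERR=-102329701584361/1099511627776
(4,3): OLD=2058935496466451/17592186044416 → NEW=0, ERR=2058935496466451/17592186044416
(4,4): OLD=81506718017966403/281474976710656 → NEW=255, ERR=9730598956749123/281474976710656
(4,5): OLD=1198633184230278645/4503599627370496 → NEW=255, ERR=50215279250802165/4503599627370496
Output grid:
  Row 0: ..####  (2 black, running=2)
  Row 1: .#..##  (3 black, running=5)
  Row 2: ..####  (2 black, running=7)
  Row 3: .#.#.#  (3 black, running=10)
  Row 4: ..#.##  (3 black, running=13)

Answer: 13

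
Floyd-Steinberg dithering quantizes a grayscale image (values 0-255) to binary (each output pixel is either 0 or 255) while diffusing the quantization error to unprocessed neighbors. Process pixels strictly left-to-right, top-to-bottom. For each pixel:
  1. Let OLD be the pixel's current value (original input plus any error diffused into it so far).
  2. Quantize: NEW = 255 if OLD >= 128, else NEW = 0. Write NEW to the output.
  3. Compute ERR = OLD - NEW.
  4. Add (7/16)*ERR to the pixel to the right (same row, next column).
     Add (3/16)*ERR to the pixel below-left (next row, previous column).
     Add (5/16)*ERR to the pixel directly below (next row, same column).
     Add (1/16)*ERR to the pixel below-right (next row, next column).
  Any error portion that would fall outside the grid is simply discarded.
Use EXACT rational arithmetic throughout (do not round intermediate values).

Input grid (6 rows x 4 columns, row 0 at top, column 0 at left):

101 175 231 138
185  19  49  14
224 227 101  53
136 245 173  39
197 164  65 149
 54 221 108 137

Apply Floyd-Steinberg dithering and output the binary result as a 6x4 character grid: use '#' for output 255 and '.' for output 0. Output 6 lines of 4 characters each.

Answer: .##.
#...
##..
.##.
##.#
.#.#

Derivation:
(0,0): OLD=101 → NEW=0, ERR=101
(0,1): OLD=3507/16 → NEW=255, ERR=-573/16
(0,2): OLD=55125/256 → NEW=255, ERR=-10155/256
(0,3): OLD=494163/4096 → NEW=0, ERR=494163/4096
(1,0): OLD=53721/256 → NEW=255, ERR=-11559/256
(1,1): OLD=-26769/2048 → NEW=0, ERR=-26769/2048
(1,2): OLD=3359899/65536 → NEW=0, ERR=3359899/65536
(1,3): OLD=75132717/1048576 → NEW=0, ERR=75132717/1048576
(2,0): OLD=6797365/32768 → NEW=255, ERR=-1558475/32768
(2,1): OLD=219045655/1048576 → NEW=255, ERR=-48341225/1048576
(2,2): OLD=229574323/2097152 → NEW=0, ERR=229574323/2097152
(2,3): OLD=4244249095/33554432 → NEW=0, ERR=4244249095/33554432
(3,0): OLD=1887321701/16777216 → NEW=0, ERR=1887321701/16777216
(3,1): OLD=79822485179/268435456 → NEW=255, ERR=11371443899/268435456
(3,2): OLD=1059043640901/4294967296 → NEW=255, ERR=-36173019579/4294967296
(3,3): OLD=5613336089955/68719476736 → NEW=0, ERR=5613336089955/68719476736
(4,0): OLD=1031208625089/4294967296 → NEW=255, ERR=-64008035391/4294967296
(4,1): OLD=6053144372803/34359738368 → NEW=255, ERR=-2708588911037/34359738368
(4,2): OLD=50405267392611/1099511627776 → NEW=0, ERR=50405267392611/1099511627776
(4,3): OLD=3413879186550437/17592186044416 → NEW=255, ERR=-1072128254775643/17592186044416
(5,0): OLD=19000725801201/549755813888 → NEW=0, ERR=19000725801201/549755813888
(5,1): OLD=3855338796384567/17592186044416 → NEW=255, ERR=-630668644941513/17592186044416
(5,2): OLD=794183002337227/8796093022208 → NEW=0, ERR=794183002337227/8796093022208
(5,3): OLD=45126476846484611/281474976710656 → NEW=255, ERR=-26649642214732669/281474976710656
Row 0: .##.
Row 1: #...
Row 2: ##..
Row 3: .##.
Row 4: ##.#
Row 5: .#.#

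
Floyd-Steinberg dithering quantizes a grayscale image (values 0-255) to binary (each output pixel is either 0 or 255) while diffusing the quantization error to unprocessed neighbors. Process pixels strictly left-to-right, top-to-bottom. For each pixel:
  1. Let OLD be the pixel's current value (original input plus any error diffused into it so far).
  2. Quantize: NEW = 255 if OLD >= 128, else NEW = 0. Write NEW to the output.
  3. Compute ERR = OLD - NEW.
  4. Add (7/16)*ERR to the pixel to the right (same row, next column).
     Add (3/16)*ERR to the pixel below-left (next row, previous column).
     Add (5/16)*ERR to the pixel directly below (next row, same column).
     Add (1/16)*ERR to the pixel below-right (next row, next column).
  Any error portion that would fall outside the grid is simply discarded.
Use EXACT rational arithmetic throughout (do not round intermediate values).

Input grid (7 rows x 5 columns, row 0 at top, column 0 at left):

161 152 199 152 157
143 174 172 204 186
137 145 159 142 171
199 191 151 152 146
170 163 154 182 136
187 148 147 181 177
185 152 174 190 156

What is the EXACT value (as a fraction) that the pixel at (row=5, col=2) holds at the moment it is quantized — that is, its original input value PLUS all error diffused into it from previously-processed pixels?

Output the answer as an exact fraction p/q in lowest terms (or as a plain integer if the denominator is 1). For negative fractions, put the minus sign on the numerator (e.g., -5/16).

Answer: 30039132914100591/140737488355328

Derivation:
(0,0): OLD=161 → NEW=255, ERR=-94
(0,1): OLD=887/8 → NEW=0, ERR=887/8
(0,2): OLD=31681/128 → NEW=255, ERR=-959/128
(0,3): OLD=304583/2048 → NEW=255, ERR=-217657/2048
(0,4): OLD=3620977/32768 → NEW=0, ERR=3620977/32768
(1,0): OLD=17205/128 → NEW=255, ERR=-15435/128
(1,1): OLD=152179/1024 → NEW=255, ERR=-108941/1024
(1,2): OLD=3608303/32768 → NEW=0, ERR=3608303/32768
(1,3): OLD=31354435/131072 → NEW=255, ERR=-2068925/131072
(1,4): OLD=434077289/2097152 → NEW=255, ERR=-100696471/2097152
(2,0): OLD=1300385/16384 → NEW=0, ERR=1300385/16384
(2,1): OLD=83670139/524288 → NEW=255, ERR=-50023301/524288
(2,2): OLD=1191684913/8388608 → NEW=255, ERR=-947410127/8388608
(2,3): OLD=11480358403/134217728 → NEW=0, ERR=11480358403/134217728
(2,4): OLD=413240762709/2147483648 → NEW=255, ERR=-134367567531/2147483648
(3,0): OLD=1727324689/8388608 → NEW=255, ERR=-411770351/8388608
(3,1): OLD=8287448125/67108864 → NEW=0, ERR=8287448125/67108864
(3,2): OLD=386136604591/2147483648 → NEW=255, ERR=-161471725649/2147483648
(3,3): OLD=545645891191/4294967296 → NEW=0, ERR=545645891191/4294967296
(3,4): OLD=12876260635379/68719476736 → NEW=255, ERR=-4647205932301/68719476736
(4,0): OLD=190927640415/1073741824 → NEW=255, ERR=-82876524705/1073741824
(4,1): OLD=5176529321311/34359738368 → NEW=255, ERR=-3585203962529/34359738368
(4,2): OLD=63986904377713/549755813888 → NEW=0, ERR=63986904377713/549755813888
(4,3): OLD=2245140926906719/8796093022208 → NEW=255, ERR=2137206243679/8796093022208
(4,4): OLD=17298529848516889/140737488355328 → NEW=0, ERR=17298529848516889/140737488355328
(5,0): OLD=78788481356669/549755813888 → NEW=255, ERR=-61399251184771/549755813888
(5,1): OLD=367369312237623/4398046511104 → NEW=0, ERR=367369312237623/4398046511104
(5,2): OLD=30039132914100591/140737488355328 → NEW=255, ERR=-5848926616508049/140737488355328
Target (5,2): original=147, with diffused error = 30039132914100591/140737488355328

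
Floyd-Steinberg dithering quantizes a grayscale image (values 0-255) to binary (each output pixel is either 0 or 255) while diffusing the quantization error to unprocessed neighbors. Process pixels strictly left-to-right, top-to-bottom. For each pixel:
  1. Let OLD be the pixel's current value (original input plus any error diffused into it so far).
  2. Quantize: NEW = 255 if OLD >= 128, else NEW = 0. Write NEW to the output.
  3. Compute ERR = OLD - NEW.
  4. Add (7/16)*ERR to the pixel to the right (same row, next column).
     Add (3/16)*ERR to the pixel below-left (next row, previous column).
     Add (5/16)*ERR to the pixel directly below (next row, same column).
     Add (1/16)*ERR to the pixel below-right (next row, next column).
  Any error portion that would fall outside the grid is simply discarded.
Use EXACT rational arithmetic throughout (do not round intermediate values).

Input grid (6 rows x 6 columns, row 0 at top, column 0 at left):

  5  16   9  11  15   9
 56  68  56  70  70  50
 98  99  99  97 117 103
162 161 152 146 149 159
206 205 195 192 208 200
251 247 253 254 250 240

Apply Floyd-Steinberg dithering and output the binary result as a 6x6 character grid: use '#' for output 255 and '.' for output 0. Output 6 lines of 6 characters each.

Answer: ......
...#..
#.#.#.
#.#.##
#####.
######

Derivation:
(0,0): OLD=5 → NEW=0, ERR=5
(0,1): OLD=291/16 → NEW=0, ERR=291/16
(0,2): OLD=4341/256 → NEW=0, ERR=4341/256
(0,3): OLD=75443/4096 → NEW=0, ERR=75443/4096
(0,4): OLD=1511141/65536 → NEW=0, ERR=1511141/65536
(0,5): OLD=20015171/1048576 → NEW=0, ERR=20015171/1048576
(1,0): OLD=15609/256 → NEW=0, ERR=15609/256
(1,1): OLD=212687/2048 → NEW=0, ERR=212687/2048
(1,2): OLD=7295739/65536 → NEW=0, ERR=7295739/65536
(1,3): OLD=34037663/262144 → NEW=255, ERR=-32809057/262144
(1,4): OLD=456001725/16777216 → NEW=0, ERR=456001725/16777216
(1,5): OLD=18601850651/268435456 → NEW=0, ERR=18601850651/268435456
(2,0): OLD=4473685/32768 → NEW=255, ERR=-3882155/32768
(2,1): OLD=109371895/1048576 → NEW=0, ERR=109371895/1048576
(2,2): OLD=2725393829/16777216 → NEW=255, ERR=-1552796251/16777216
(2,3): OLD=3952740797/134217728 → NEW=0, ERR=3952740797/134217728
(2,4): OLD=616538760375/4294967296 → NEW=255, ERR=-478677900105/4294967296
(2,5): OLD=5332245296753/68719476736 → NEW=0, ERR=5332245296753/68719476736
(3,0): OLD=2424879877/16777216 → NEW=255, ERR=-1853310203/16777216
(3,1): OLD=16174318241/134217728 → NEW=0, ERR=16174318241/134217728
(3,2): OLD=201691858547/1073741824 → NEW=255, ERR=-72112306573/1073741824
(3,3): OLD=6812788006361/68719476736 → NEW=0, ERR=6812788006361/68719476736
(3,4): OLD=95621527876537/549755813888 → NEW=255, ERR=-44566204664903/549755813888
(3,5): OLD=1238634398533431/8796093022208 → NEW=255, ERR=-1004369322129609/8796093022208
(4,0): OLD=416772178091/2147483648 → NEW=255, ERR=-130836152149/2147483648
(4,1): OLD=6751941214255/34359738368 → NEW=255, ERR=-2009792069585/34359738368
(4,2): OLD=191911355297245/1099511627776 → NEW=255, ERR=-88464109785635/1099511627776
(4,3): OLD=2962233762617137/17592186044416 → NEW=255, ERR=-1523773678708943/17592186044416
(4,4): OLD=36467644455320129/281474976710656 → NEW=255, ERR=-35308474605897151/281474976710656
(4,5): OLD=470043614903651367/4503599627370496 → NEW=0, ERR=470043614903651367/4503599627370496
(5,0): OLD=121492440905213/549755813888 → NEW=255, ERR=-18695291636227/549755813888
(5,1): OLD=3429588699672781/17592186044416 → NEW=255, ERR=-1056418741653299/17592186044416
(5,2): OLD=25570387278808863/140737488355328 → NEW=255, ERR=-10317672251799777/140737488355328
(5,3): OLD=748992763607379653/4503599627370496 → NEW=255, ERR=-399425141372096827/4503599627370496
(5,4): OLD=1676723666795874853/9007199254740992 → NEW=255, ERR=-620112143163078107/9007199254740992
(5,5): OLD=33817425097711667369/144115188075855872 → NEW=255, ERR=-2931947861631579991/144115188075855872
Row 0: ......
Row 1: ...#..
Row 2: #.#.#.
Row 3: #.#.##
Row 4: #####.
Row 5: ######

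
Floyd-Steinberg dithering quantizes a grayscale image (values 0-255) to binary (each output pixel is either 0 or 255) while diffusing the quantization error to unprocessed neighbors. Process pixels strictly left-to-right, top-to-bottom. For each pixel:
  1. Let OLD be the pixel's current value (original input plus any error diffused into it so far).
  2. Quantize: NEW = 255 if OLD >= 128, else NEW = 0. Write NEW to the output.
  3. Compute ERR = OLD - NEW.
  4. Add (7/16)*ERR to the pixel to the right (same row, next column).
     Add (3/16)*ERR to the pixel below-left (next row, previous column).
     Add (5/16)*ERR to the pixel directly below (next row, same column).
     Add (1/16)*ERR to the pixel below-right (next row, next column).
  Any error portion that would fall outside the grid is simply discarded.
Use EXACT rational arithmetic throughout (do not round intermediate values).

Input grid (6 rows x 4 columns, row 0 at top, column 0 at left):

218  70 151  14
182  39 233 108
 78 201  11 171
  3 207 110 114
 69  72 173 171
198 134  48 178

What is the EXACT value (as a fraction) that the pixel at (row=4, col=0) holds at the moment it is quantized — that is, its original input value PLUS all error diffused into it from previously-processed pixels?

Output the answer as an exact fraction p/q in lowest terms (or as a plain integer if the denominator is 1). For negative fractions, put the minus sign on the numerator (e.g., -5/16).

(0,0): OLD=218 → NEW=255, ERR=-37
(0,1): OLD=861/16 → NEW=0, ERR=861/16
(0,2): OLD=44683/256 → NEW=255, ERR=-20597/256
(0,3): OLD=-86835/4096 → NEW=0, ERR=-86835/4096
(1,0): OLD=46215/256 → NEW=255, ERR=-19065/256
(1,1): OLD=11953/2048 → NEW=0, ERR=11953/2048
(1,2): OLD=13749381/65536 → NEW=255, ERR=-2962299/65536
(1,3): OLD=80290483/1048576 → NEW=0, ERR=80290483/1048576
(2,0): OLD=1829163/32768 → NEW=0, ERR=1829163/32768
(2,1): OLD=224517001/1048576 → NEW=255, ERR=-42869879/1048576
(2,2): OLD=-13191539/2097152 → NEW=0, ERR=-13191539/2097152
(2,3): OLD=6353578361/33554432 → NEW=255, ERR=-2202801799/33554432
(3,0): OLD=214388091/16777216 → NEW=0, ERR=214388091/16777216
(3,1): OLD=54257200229/268435456 → NEW=255, ERR=-14193841051/268435456
(3,2): OLD=300804998043/4294967296 → NEW=0, ERR=300804998043/4294967296
(3,3): OLD=8502845910973/68719476736 → NEW=0, ERR=8502845910973/68719476736
(4,0): OLD=270922267551/4294967296 → NEW=0, ERR=270922267551/4294967296
Target (4,0): original=69, with diffused error = 270922267551/4294967296

Answer: 270922267551/4294967296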